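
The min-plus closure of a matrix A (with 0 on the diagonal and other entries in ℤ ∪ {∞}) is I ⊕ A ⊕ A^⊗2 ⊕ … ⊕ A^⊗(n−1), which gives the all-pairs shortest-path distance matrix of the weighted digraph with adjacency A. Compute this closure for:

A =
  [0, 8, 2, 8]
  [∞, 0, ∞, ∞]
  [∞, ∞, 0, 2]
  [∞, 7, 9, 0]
Closure =
  [0, 8, 2, 4]
  [∞, 0, ∞, ∞]
  [∞, 9, 0, 2]
  [∞, 7, 9, 0]

This is the Floyd-Warshall all-pairs shortest-path computation. For each intermediate vertex k = 0, 1, …, 3, update dist[i][j] ← min(dist[i][j], dist[i][k] + dist[k][j]). The final matrix gives, for each (i, j), the minimum total weight of any directed path from i to j (possibly empty when i = j).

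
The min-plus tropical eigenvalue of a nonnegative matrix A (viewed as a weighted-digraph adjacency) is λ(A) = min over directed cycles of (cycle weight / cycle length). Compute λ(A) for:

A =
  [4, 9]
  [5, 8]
λ(A) = 4

Enumerate directed cycles and compute their means (weight / length). Sample:
  cycle 0 → 0: weight = 4, length = 1, mean = 4/1 ≈ 4.000
  cycle 1 → 1: weight = 8, length = 1, mean = 8/1 ≈ 8.000
  cycle 0 → 1 → 0: weight = 14, length = 2, mean = 14/2 ≈ 7.000
  cycle 1 → 0 → 1: weight = 14, length = 2, mean = 14/2 ≈ 7.000
Minimum mean = 4.000, attained e.g. along the cycle 0 → 0 with weight 4 and length 1. So λ(A) = 4/1 = 4.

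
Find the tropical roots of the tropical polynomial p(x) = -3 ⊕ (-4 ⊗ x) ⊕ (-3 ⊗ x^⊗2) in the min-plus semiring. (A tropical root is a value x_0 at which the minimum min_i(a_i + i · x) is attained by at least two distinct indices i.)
Roots: {-1, 1}

Each tropical root is a break point of the lower envelope of the lines y = a_i + i · x (there are 3 lines, with slopes 0, 1, ..., 2). Only the lines that attain the minimum somewhere contribute to roots; other lines are dominated. Here the surviving (envelope) indices are i = 2, i = 1, i = 0.
Intersections between consecutive envelope lines give the roots: for adjacent envelope indices i < j the intersection is x = (a_i − a_j) / (j − i). Reading off the sorted break points: {-1, 1}.
Verification: at each break x_0, at least two indices attain the minimum of min_i(a_i + i · x_0).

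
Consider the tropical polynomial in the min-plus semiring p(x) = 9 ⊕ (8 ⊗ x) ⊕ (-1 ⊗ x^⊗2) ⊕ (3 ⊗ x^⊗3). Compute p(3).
p(3) = 5

A tropical monomial a ⊗ x^⊗i evaluates to a + i · x. Evaluating each term at x = 3:
  Term 0 contributes 9 + 0 · 3 = 9
  Term 1 contributes 8 + 1 · 3 = 11
  Term 2 contributes -1 + 2 · 3 = 5
  Term 3 contributes 3 + 3 · 3 = 12
p(3) = ⊕ of these = min[9, 11, 5, 12] = 5.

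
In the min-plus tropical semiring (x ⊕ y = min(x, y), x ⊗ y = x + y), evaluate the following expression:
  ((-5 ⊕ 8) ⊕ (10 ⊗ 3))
((-5 ⊕ 8) ⊕ (10 ⊗ 3)) = -5

Expand innermost to outermost. Recall ⊕ takes the minimum of its arguments and ⊗ takes their sum. Working out the expression ((-5 ⊕ 8) ⊕ (10 ⊗ 3)) gives -5.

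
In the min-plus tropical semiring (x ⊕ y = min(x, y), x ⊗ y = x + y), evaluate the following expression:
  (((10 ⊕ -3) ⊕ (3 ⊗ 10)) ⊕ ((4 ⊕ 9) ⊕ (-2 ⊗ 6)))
(((10 ⊕ -3) ⊕ (3 ⊗ 10)) ⊕ ((4 ⊕ 9) ⊕ (-2 ⊗ 6))) = -3

Expand innermost to outermost. Recall ⊕ takes the minimum of its arguments and ⊗ takes their sum. Working out the expression (((10 ⊕ -3) ⊕ (3 ⊗ 10)) ⊕ ((4 ⊕ 9) ⊕ (-2 ⊗ 6))) gives -3.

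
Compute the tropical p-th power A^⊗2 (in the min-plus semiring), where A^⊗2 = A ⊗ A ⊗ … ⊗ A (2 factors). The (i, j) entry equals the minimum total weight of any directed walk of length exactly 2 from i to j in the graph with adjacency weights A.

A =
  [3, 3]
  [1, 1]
A^⊗2 =
  [4, 4]
  [2, 2]

Each entry (A^⊗2)_ij equals the minimum over all length-2 walks i = v_0 → v_1 → … → v_2 = j of Σ_t A[v_t][v_{t+1}]. For example, for (i, j) = (0, 1) we minimise over 2 possible intermediate vertex sequences; the minimum is 4, attained along the walk 0 → 1 → 1.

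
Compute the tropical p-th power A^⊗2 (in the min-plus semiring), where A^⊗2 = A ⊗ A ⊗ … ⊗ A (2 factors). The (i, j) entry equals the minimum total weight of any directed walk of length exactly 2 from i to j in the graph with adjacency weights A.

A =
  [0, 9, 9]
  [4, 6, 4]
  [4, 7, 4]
A^⊗2 =
  [0, 9, 9]
  [4, 11, 8]
  [4, 11, 8]

Each entry (A^⊗2)_ij equals the minimum over all length-2 walks i = v_0 → v_1 → … → v_2 = j of Σ_t A[v_t][v_{t+1}]. For example, for (i, j) = (0, 2) we minimise over 3 possible intermediate vertex sequences; the minimum is 9, attained along the walk 0 → 0 → 2.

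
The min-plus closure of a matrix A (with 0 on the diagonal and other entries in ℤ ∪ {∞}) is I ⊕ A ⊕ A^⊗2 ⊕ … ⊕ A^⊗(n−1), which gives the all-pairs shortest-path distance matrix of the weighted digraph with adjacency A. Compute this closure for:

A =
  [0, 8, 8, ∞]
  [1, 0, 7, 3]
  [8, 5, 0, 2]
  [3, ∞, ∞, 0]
Closure =
  [0, 8, 8, 10]
  [1, 0, 7, 3]
  [5, 5, 0, 2]
  [3, 11, 11, 0]

This is the Floyd-Warshall all-pairs shortest-path computation. For each intermediate vertex k = 0, 1, …, 3, update dist[i][j] ← min(dist[i][j], dist[i][k] + dist[k][j]). The final matrix gives, for each (i, j), the minimum total weight of any directed path from i to j (possibly empty when i = j).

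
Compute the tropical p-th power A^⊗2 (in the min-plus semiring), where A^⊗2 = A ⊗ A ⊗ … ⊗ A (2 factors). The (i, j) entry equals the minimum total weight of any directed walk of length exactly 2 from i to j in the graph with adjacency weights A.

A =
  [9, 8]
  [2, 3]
A^⊗2 =
  [10, 11]
  [5, 6]

Each entry (A^⊗2)_ij equals the minimum over all length-2 walks i = v_0 → v_1 → … → v_2 = j of Σ_t A[v_t][v_{t+1}]. For example, for (i, j) = (0, 1) we minimise over 2 possible intermediate vertex sequences; the minimum is 11, attained along the walk 0 → 1 → 1.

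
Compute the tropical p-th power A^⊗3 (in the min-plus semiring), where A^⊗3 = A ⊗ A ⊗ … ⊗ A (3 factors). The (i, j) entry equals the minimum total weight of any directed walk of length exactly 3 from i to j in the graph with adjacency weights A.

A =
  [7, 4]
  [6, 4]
A^⊗3 =
  [14, 12]
  [14, 12]

Each entry (A^⊗3)_ij equals the minimum over all length-3 walks i = v_0 → v_1 → … → v_3 = j of Σ_t A[v_t][v_{t+1}]. For example, for (i, j) = (0, 1) we minimise over 4 possible intermediate vertex sequences; the minimum is 12, attained along the walk 0 → 1 → 1 → 1.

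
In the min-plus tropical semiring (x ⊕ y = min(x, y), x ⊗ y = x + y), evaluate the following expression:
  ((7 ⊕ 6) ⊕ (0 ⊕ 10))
((7 ⊕ 6) ⊕ (0 ⊕ 10)) = 0

Expand innermost to outermost. Recall ⊕ takes the minimum of its arguments and ⊗ takes their sum. Working out the expression ((7 ⊕ 6) ⊕ (0 ⊕ 10)) gives 0.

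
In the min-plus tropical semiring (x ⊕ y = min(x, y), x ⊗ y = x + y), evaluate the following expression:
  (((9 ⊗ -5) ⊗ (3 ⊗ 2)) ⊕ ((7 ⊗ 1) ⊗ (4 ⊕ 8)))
(((9 ⊗ -5) ⊗ (3 ⊗ 2)) ⊕ ((7 ⊗ 1) ⊗ (4 ⊕ 8))) = 9

Expand innermost to outermost. Recall ⊕ takes the minimum of its arguments and ⊗ takes their sum. Working out the expression (((9 ⊗ -5) ⊗ (3 ⊗ 2)) ⊕ ((7 ⊗ 1) ⊗ (4 ⊕ 8))) gives 9.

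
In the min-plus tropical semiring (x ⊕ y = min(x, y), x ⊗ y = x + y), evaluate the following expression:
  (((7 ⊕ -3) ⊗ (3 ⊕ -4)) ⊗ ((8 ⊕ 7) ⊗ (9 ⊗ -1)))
(((7 ⊕ -3) ⊗ (3 ⊕ -4)) ⊗ ((8 ⊕ 7) ⊗ (9 ⊗ -1))) = 8

Expand innermost to outermost. Recall ⊕ takes the minimum of its arguments and ⊗ takes their sum. Working out the expression (((7 ⊕ -3) ⊗ (3 ⊕ -4)) ⊗ ((8 ⊕ 7) ⊗ (9 ⊗ -1))) gives 8.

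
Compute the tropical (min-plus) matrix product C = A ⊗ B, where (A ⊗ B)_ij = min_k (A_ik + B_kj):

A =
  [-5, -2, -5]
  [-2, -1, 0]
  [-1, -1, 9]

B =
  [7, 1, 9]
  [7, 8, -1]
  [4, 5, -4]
A ⊗ B =
  [-1, -4, -9]
  [4, -1, -4]
  [6, 0, -2]

Apply the min-plus product entry-by-entry:
  C[0][0] = min over k of (A[0][0] + B[0][0] = -5 + 7 = 2, A[0][1] + B[1][0] = -2 + 7 = 5, A[0][2] + B[2][0] = -5 + 4 = -1) = -1 (attained at k = 2)
  C[0][1] = min over k of (A[0][0] + B[0][1] = -5 + 1 = -4, A[0][1] + B[1][1] = -2 + 8 = 6, A[0][2] + B[2][1] = -5 + 5 = 0) = -4 (attained at k = 0)
  C[0][2] = min over k of (A[0][0] + B[0][2] = -5 + 9 = 4, A[0][1] + B[1][2] = -2 + -1 = -3, A[0][2] + B[2][2] = -5 + -4 = -9) = -9 (attained at k = 2)
  C[1][0] = min over k of (A[1][0] + B[0][0] = -2 + 7 = 5, A[1][1] + B[1][0] = -1 + 7 = 6, A[1][2] + B[2][0] = 0 + 4 = 4) = 4 (attained at k = 2)
  C[1][1] = min over k of (A[1][0] + B[0][1] = -2 + 1 = -1, A[1][1] + B[1][1] = -1 + 8 = 7, A[1][2] + B[2][1] = 0 + 5 = 5) = -1 (attained at k = 0)
  C[1][2] = min over k of (A[1][0] + B[0][2] = -2 + 9 = 7, A[1][1] + B[1][2] = -1 + -1 = -2, A[1][2] + B[2][2] = 0 + -4 = -4) = -4 (attained at k = 2)
  C[2][0] = min over k of (A[2][0] + B[0][0] = -1 + 7 = 6, A[2][1] + B[1][0] = -1 + 7 = 6, A[2][2] + B[2][0] = 9 + 4 = 13) = 6 (attained at k = 0)
  C[2][1] = min over k of (A[2][0] + B[0][1] = -1 + 1 = 0, A[2][1] + B[1][1] = -1 + 8 = 7, A[2][2] + B[2][1] = 9 + 5 = 14) = 0 (attained at k = 0)
  C[2][2] = min over k of (A[2][0] + B[0][2] = -1 + 9 = 8, A[2][1] + B[1][2] = -1 + -1 = -2, A[2][2] + B[2][2] = 9 + -4 = 5) = -2 (attained at k = 1)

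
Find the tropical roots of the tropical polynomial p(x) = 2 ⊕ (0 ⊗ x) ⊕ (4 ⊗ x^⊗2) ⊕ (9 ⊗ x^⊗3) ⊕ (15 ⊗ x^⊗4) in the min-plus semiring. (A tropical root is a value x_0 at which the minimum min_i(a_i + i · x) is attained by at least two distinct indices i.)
Roots: {-6, -5, -4, 2}

Each tropical root is a break point of the lower envelope of the lines y = a_i + i · x (there are 5 lines, with slopes 0, 1, ..., 4). Only the lines that attain the minimum somewhere contribute to roots; other lines are dominated. Here the surviving (envelope) indices are i = 4, i = 3, i = 2, i = 1, i = 0.
Intersections between consecutive envelope lines give the roots: for adjacent envelope indices i < j the intersection is x = (a_i − a_j) / (j − i). Reading off the sorted break points: {-6, -5, -4, 2}.
Verification: at each break x_0, at least two indices attain the minimum of min_i(a_i + i · x_0).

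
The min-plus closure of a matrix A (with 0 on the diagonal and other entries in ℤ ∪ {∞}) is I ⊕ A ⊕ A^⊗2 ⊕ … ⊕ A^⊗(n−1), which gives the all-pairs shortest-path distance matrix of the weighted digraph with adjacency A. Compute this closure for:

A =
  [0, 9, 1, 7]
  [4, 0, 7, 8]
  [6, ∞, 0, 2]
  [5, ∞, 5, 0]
Closure =
  [0, 9, 1, 3]
  [4, 0, 5, 7]
  [6, 15, 0, 2]
  [5, 14, 5, 0]

This is the Floyd-Warshall all-pairs shortest-path computation. For each intermediate vertex k = 0, 1, …, 3, update dist[i][j] ← min(dist[i][j], dist[i][k] + dist[k][j]). The final matrix gives, for each (i, j), the minimum total weight of any directed path from i to j (possibly empty when i = j).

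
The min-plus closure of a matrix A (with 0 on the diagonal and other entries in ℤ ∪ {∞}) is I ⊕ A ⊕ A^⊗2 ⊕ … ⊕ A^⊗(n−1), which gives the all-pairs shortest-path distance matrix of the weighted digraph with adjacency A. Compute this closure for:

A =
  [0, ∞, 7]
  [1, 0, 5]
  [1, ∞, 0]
Closure =
  [0, ∞, 7]
  [1, 0, 5]
  [1, ∞, 0]

This is the Floyd-Warshall all-pairs shortest-path computation. For each intermediate vertex k = 0, 1, …, 2, update dist[i][j] ← min(dist[i][j], dist[i][k] + dist[k][j]). The final matrix gives, for each (i, j), the minimum total weight of any directed path from i to j (possibly empty when i = j).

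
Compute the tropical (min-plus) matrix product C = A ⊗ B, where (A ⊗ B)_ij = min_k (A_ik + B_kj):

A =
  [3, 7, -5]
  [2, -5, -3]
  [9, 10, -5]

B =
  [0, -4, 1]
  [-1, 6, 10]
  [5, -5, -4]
A ⊗ B =
  [0, -10, -9]
  [-6, -8, -7]
  [0, -10, -9]

Apply the min-plus product entry-by-entry:
  C[0][0] = min over k of (A[0][0] + B[0][0] = 3 + 0 = 3, A[0][1] + B[1][0] = 7 + -1 = 6, A[0][2] + B[2][0] = -5 + 5 = 0) = 0 (attained at k = 2)
  C[0][1] = min over k of (A[0][0] + B[0][1] = 3 + -4 = -1, A[0][1] + B[1][1] = 7 + 6 = 13, A[0][2] + B[2][1] = -5 + -5 = -10) = -10 (attained at k = 2)
  C[0][2] = min over k of (A[0][0] + B[0][2] = 3 + 1 = 4, A[0][1] + B[1][2] = 7 + 10 = 17, A[0][2] + B[2][2] = -5 + -4 = -9) = -9 (attained at k = 2)
  C[1][0] = min over k of (A[1][0] + B[0][0] = 2 + 0 = 2, A[1][1] + B[1][0] = -5 + -1 = -6, A[1][2] + B[2][0] = -3 + 5 = 2) = -6 (attained at k = 1)
  C[1][1] = min over k of (A[1][0] + B[0][1] = 2 + -4 = -2, A[1][1] + B[1][1] = -5 + 6 = 1, A[1][2] + B[2][1] = -3 + -5 = -8) = -8 (attained at k = 2)
  C[1][2] = min over k of (A[1][0] + B[0][2] = 2 + 1 = 3, A[1][1] + B[1][2] = -5 + 10 = 5, A[1][2] + B[2][2] = -3 + -4 = -7) = -7 (attained at k = 2)
  C[2][0] = min over k of (A[2][0] + B[0][0] = 9 + 0 = 9, A[2][1] + B[1][0] = 10 + -1 = 9, A[2][2] + B[2][0] = -5 + 5 = 0) = 0 (attained at k = 2)
  C[2][1] = min over k of (A[2][0] + B[0][1] = 9 + -4 = 5, A[2][1] + B[1][1] = 10 + 6 = 16, A[2][2] + B[2][1] = -5 + -5 = -10) = -10 (attained at k = 2)
  C[2][2] = min over k of (A[2][0] + B[0][2] = 9 + 1 = 10, A[2][1] + B[1][2] = 10 + 10 = 20, A[2][2] + B[2][2] = -5 + -4 = -9) = -9 (attained at k = 2)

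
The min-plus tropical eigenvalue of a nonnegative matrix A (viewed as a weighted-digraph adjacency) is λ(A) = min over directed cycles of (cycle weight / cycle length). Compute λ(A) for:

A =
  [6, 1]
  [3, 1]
λ(A) = 1

Enumerate directed cycles and compute their means (weight / length). Sample:
  cycle 0 → 0: weight = 6, length = 1, mean = 6/1 ≈ 6.000
  cycle 1 → 1: weight = 1, length = 1, mean = 1/1 ≈ 1.000
  cycle 0 → 1 → 0: weight = 4, length = 2, mean = 4/2 ≈ 2.000
  cycle 1 → 0 → 1: weight = 4, length = 2, mean = 4/2 ≈ 2.000
Minimum mean = 1.000, attained e.g. along the cycle 1 → 1 with weight 1 and length 1. So λ(A) = 1/1 = 1.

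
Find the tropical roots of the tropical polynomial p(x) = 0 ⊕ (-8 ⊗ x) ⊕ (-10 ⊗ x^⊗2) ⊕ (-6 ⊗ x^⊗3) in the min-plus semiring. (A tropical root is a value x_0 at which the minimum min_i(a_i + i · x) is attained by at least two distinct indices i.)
Roots: {-4, 2, 8}

Each tropical root is a break point of the lower envelope of the lines y = a_i + i · x (there are 4 lines, with slopes 0, 1, ..., 3). Only the lines that attain the minimum somewhere contribute to roots; other lines are dominated. Here the surviving (envelope) indices are i = 3, i = 2, i = 1, i = 0.
Intersections between consecutive envelope lines give the roots: for adjacent envelope indices i < j the intersection is x = (a_i − a_j) / (j − i). Reading off the sorted break points: {-4, 2, 8}.
Verification: at each break x_0, at least two indices attain the minimum of min_i(a_i + i · x_0).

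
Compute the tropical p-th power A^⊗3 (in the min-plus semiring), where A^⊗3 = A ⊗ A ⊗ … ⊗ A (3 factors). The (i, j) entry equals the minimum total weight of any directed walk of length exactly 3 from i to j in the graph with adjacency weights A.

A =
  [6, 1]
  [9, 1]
A^⊗3 =
  [11, 3]
  [11, 3]

Each entry (A^⊗3)_ij equals the minimum over all length-3 walks i = v_0 → v_1 → … → v_3 = j of Σ_t A[v_t][v_{t+1}]. For example, for (i, j) = (0, 1) we minimise over 4 possible intermediate vertex sequences; the minimum is 3, attained along the walk 0 → 1 → 1 → 1.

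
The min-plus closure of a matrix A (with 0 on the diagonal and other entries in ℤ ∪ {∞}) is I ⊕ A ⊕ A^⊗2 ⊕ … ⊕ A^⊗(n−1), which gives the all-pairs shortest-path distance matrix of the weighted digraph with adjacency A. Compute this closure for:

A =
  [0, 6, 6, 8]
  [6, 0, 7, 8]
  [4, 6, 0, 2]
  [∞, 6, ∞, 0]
Closure =
  [0, 6, 6, 8]
  [6, 0, 7, 8]
  [4, 6, 0, 2]
  [12, 6, 13, 0]

This is the Floyd-Warshall all-pairs shortest-path computation. For each intermediate vertex k = 0, 1, …, 3, update dist[i][j] ← min(dist[i][j], dist[i][k] + dist[k][j]). The final matrix gives, for each (i, j), the minimum total weight of any directed path from i to j (possibly empty when i = j).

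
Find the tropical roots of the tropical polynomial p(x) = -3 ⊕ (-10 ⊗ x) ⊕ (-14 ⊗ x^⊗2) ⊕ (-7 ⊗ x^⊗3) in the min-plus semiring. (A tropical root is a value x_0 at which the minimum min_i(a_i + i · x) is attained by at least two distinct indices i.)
Roots: {-7, 4, 7}

Each tropical root is a break point of the lower envelope of the lines y = a_i + i · x (there are 4 lines, with slopes 0, 1, ..., 3). Only the lines that attain the minimum somewhere contribute to roots; other lines are dominated. Here the surviving (envelope) indices are i = 3, i = 2, i = 1, i = 0.
Intersections between consecutive envelope lines give the roots: for adjacent envelope indices i < j the intersection is x = (a_i − a_j) / (j − i). Reading off the sorted break points: {-7, 4, 7}.
Verification: at each break x_0, at least two indices attain the minimum of min_i(a_i + i · x_0).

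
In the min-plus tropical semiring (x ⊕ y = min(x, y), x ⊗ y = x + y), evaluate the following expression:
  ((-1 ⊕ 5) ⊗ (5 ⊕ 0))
((-1 ⊕ 5) ⊗ (5 ⊕ 0)) = -1

Expand innermost to outermost. Recall ⊕ takes the minimum of its arguments and ⊗ takes their sum. Working out the expression ((-1 ⊕ 5) ⊗ (5 ⊕ 0)) gives -1.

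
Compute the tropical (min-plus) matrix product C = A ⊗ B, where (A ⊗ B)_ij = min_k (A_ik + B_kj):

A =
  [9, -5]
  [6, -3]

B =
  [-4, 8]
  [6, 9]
A ⊗ B =
  [1, 4]
  [2, 6]

Apply the min-plus product entry-by-entry:
  C[0][0] = min over k of (A[0][0] + B[0][0] = 9 + -4 = 5, A[0][1] + B[1][0] = -5 + 6 = 1) = 1 (attained at k = 1)
  C[0][1] = min over k of (A[0][0] + B[0][1] = 9 + 8 = 17, A[0][1] + B[1][1] = -5 + 9 = 4) = 4 (attained at k = 1)
  C[1][0] = min over k of (A[1][0] + B[0][0] = 6 + -4 = 2, A[1][1] + B[1][0] = -3 + 6 = 3) = 2 (attained at k = 0)
  C[1][1] = min over k of (A[1][0] + B[0][1] = 6 + 8 = 14, A[1][1] + B[1][1] = -3 + 9 = 6) = 6 (attained at k = 1)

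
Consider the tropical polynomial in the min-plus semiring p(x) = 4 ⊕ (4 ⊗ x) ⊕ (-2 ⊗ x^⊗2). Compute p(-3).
p(-3) = -8

A tropical monomial a ⊗ x^⊗i evaluates to a + i · x. Evaluating each term at x = -3:
  Term 0 contributes 4 + 0 · -3 = 4
  Term 1 contributes 4 + 1 · -3 = 1
  Term 2 contributes -2 + 2 · -3 = -8
p(-3) = ⊕ of these = min[4, 1, -8] = -8.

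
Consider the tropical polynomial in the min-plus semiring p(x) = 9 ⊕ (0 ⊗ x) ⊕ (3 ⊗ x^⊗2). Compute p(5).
p(5) = 5

A tropical monomial a ⊗ x^⊗i evaluates to a + i · x. Evaluating each term at x = 5:
  Term 0 contributes 9 + 0 · 5 = 9
  Term 1 contributes 0 + 1 · 5 = 5
  Term 2 contributes 3 + 2 · 5 = 13
p(5) = ⊕ of these = min[9, 5, 13] = 5.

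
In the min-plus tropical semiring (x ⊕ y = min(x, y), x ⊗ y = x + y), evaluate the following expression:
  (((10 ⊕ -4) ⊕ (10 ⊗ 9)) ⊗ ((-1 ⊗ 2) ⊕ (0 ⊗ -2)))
(((10 ⊕ -4) ⊕ (10 ⊗ 9)) ⊗ ((-1 ⊗ 2) ⊕ (0 ⊗ -2))) = -6

Expand innermost to outermost. Recall ⊕ takes the minimum of its arguments and ⊗ takes their sum. Working out the expression (((10 ⊕ -4) ⊕ (10 ⊗ 9)) ⊗ ((-1 ⊗ 2) ⊕ (0 ⊗ -2))) gives -6.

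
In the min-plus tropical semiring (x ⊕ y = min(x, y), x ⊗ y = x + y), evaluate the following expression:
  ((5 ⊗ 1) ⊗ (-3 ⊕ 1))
((5 ⊗ 1) ⊗ (-3 ⊕ 1)) = 3

Expand innermost to outermost. Recall ⊕ takes the minimum of its arguments and ⊗ takes their sum. Working out the expression ((5 ⊗ 1) ⊗ (-3 ⊕ 1)) gives 3.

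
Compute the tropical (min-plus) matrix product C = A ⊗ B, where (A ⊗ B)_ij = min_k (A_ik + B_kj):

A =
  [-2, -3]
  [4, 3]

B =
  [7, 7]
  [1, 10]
A ⊗ B =
  [-2, 5]
  [4, 11]

Apply the min-plus product entry-by-entry:
  C[0][0] = min over k of (A[0][0] + B[0][0] = -2 + 7 = 5, A[0][1] + B[1][0] = -3 + 1 = -2) = -2 (attained at k = 1)
  C[0][1] = min over k of (A[0][0] + B[0][1] = -2 + 7 = 5, A[0][1] + B[1][1] = -3 + 10 = 7) = 5 (attained at k = 0)
  C[1][0] = min over k of (A[1][0] + B[0][0] = 4 + 7 = 11, A[1][1] + B[1][0] = 3 + 1 = 4) = 4 (attained at k = 1)
  C[1][1] = min over k of (A[1][0] + B[0][1] = 4 + 7 = 11, A[1][1] + B[1][1] = 3 + 10 = 13) = 11 (attained at k = 0)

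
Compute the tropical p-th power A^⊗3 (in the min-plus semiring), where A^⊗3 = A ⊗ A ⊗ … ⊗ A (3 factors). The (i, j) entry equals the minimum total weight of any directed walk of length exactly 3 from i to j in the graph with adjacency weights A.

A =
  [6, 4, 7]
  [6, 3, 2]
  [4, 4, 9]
A^⊗3 =
  [10, 10, 9]
  [9, 9, 8]
  [10, 10, 9]

Each entry (A^⊗3)_ij equals the minimum over all length-3 walks i = v_0 → v_1 → … → v_3 = j of Σ_t A[v_t][v_{t+1}]. For example, for (i, j) = (0, 2) we minimise over 9 possible intermediate vertex sequences; the minimum is 9, attained along the walk 0 → 1 → 1 → 2.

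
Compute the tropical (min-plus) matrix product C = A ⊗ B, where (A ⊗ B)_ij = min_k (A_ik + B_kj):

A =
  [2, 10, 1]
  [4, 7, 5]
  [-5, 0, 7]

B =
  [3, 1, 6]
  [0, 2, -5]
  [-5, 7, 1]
A ⊗ B =
  [-4, 3, 2]
  [0, 5, 2]
  [-2, -4, -5]

Apply the min-plus product entry-by-entry:
  C[0][0] = min over k of (A[0][0] + B[0][0] = 2 + 3 = 5, A[0][1] + B[1][0] = 10 + 0 = 10, A[0][2] + B[2][0] = 1 + -5 = -4) = -4 (attained at k = 2)
  C[0][1] = min over k of (A[0][0] + B[0][1] = 2 + 1 = 3, A[0][1] + B[1][1] = 10 + 2 = 12, A[0][2] + B[2][1] = 1 + 7 = 8) = 3 (attained at k = 0)
  C[0][2] = min over k of (A[0][0] + B[0][2] = 2 + 6 = 8, A[0][1] + B[1][2] = 10 + -5 = 5, A[0][2] + B[2][2] = 1 + 1 = 2) = 2 (attained at k = 2)
  C[1][0] = min over k of (A[1][0] + B[0][0] = 4 + 3 = 7, A[1][1] + B[1][0] = 7 + 0 = 7, A[1][2] + B[2][0] = 5 + -5 = 0) = 0 (attained at k = 2)
  C[1][1] = min over k of (A[1][0] + B[0][1] = 4 + 1 = 5, A[1][1] + B[1][1] = 7 + 2 = 9, A[1][2] + B[2][1] = 5 + 7 = 12) = 5 (attained at k = 0)
  C[1][2] = min over k of (A[1][0] + B[0][2] = 4 + 6 = 10, A[1][1] + B[1][2] = 7 + -5 = 2, A[1][2] + B[2][2] = 5 + 1 = 6) = 2 (attained at k = 1)
  C[2][0] = min over k of (A[2][0] + B[0][0] = -5 + 3 = -2, A[2][1] + B[1][0] = 0 + 0 = 0, A[2][2] + B[2][0] = 7 + -5 = 2) = -2 (attained at k = 0)
  C[2][1] = min over k of (A[2][0] + B[0][1] = -5 + 1 = -4, A[2][1] + B[1][1] = 0 + 2 = 2, A[2][2] + B[2][1] = 7 + 7 = 14) = -4 (attained at k = 0)
  C[2][2] = min over k of (A[2][0] + B[0][2] = -5 + 6 = 1, A[2][1] + B[1][2] = 0 + -5 = -5, A[2][2] + B[2][2] = 7 + 1 = 8) = -5 (attained at k = 1)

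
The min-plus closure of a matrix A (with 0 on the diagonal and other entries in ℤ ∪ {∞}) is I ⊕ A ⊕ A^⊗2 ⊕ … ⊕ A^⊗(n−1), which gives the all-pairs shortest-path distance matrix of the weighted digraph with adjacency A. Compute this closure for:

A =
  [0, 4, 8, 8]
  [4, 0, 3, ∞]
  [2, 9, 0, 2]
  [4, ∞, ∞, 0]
Closure =
  [0, 4, 7, 8]
  [4, 0, 3, 5]
  [2, 6, 0, 2]
  [4, 8, 11, 0]

This is the Floyd-Warshall all-pairs shortest-path computation. For each intermediate vertex k = 0, 1, …, 3, update dist[i][j] ← min(dist[i][j], dist[i][k] + dist[k][j]). The final matrix gives, for each (i, j), the minimum total weight of any directed path from i to j (possibly empty when i = j).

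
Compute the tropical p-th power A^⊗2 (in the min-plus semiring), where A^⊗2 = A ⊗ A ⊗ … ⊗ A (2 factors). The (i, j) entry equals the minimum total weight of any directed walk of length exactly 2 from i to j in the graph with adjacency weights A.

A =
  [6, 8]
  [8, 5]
A^⊗2 =
  [12, 13]
  [13, 10]

Each entry (A^⊗2)_ij equals the minimum over all length-2 walks i = v_0 → v_1 → … → v_2 = j of Σ_t A[v_t][v_{t+1}]. For example, for (i, j) = (0, 1) we minimise over 2 possible intermediate vertex sequences; the minimum is 13, attained along the walk 0 → 1 → 1.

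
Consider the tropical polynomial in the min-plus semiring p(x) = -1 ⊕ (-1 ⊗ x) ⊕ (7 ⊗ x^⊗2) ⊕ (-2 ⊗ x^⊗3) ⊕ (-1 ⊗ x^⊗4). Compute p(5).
p(5) = -1

A tropical monomial a ⊗ x^⊗i evaluates to a + i · x. Evaluating each term at x = 5:
  Term 0 contributes -1 + 0 · 5 = -1
  Term 1 contributes -1 + 1 · 5 = 4
  Term 2 contributes 7 + 2 · 5 = 17
  Term 3 contributes -2 + 3 · 5 = 13
  Term 4 contributes -1 + 4 · 5 = 19
p(5) = ⊕ of these = min[-1, 4, 17, 13, 19] = -1.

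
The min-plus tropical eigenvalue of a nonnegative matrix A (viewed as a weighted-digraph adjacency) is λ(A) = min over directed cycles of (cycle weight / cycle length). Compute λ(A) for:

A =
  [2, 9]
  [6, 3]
λ(A) = 2

Enumerate directed cycles and compute their means (weight / length). Sample:
  cycle 0 → 0: weight = 2, length = 1, mean = 2/1 ≈ 2.000
  cycle 1 → 1: weight = 3, length = 1, mean = 3/1 ≈ 3.000
  cycle 0 → 1 → 0: weight = 15, length = 2, mean = 15/2 ≈ 7.500
  cycle 1 → 0 → 1: weight = 15, length = 2, mean = 15/2 ≈ 7.500
Minimum mean = 2.000, attained e.g. along the cycle 0 → 0 with weight 2 and length 1. So λ(A) = 2/1 = 2.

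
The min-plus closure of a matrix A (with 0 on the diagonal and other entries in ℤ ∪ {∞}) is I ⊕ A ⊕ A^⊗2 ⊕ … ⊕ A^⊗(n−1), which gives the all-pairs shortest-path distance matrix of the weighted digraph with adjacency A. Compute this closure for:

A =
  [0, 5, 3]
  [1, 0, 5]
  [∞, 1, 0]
Closure =
  [0, 4, 3]
  [1, 0, 4]
  [2, 1, 0]

This is the Floyd-Warshall all-pairs shortest-path computation. For each intermediate vertex k = 0, 1, …, 2, update dist[i][j] ← min(dist[i][j], dist[i][k] + dist[k][j]). The final matrix gives, for each (i, j), the minimum total weight of any directed path from i to j (possibly empty when i = j).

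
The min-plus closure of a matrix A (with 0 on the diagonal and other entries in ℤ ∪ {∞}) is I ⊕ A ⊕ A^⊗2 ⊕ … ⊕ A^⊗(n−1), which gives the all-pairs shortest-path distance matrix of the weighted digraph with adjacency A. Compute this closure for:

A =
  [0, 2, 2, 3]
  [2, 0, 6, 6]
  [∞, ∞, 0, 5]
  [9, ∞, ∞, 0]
Closure =
  [0, 2, 2, 3]
  [2, 0, 4, 5]
  [14, 16, 0, 5]
  [9, 11, 11, 0]

This is the Floyd-Warshall all-pairs shortest-path computation. For each intermediate vertex k = 0, 1, …, 3, update dist[i][j] ← min(dist[i][j], dist[i][k] + dist[k][j]). The final matrix gives, for each (i, j), the minimum total weight of any directed path from i to j (possibly empty when i = j).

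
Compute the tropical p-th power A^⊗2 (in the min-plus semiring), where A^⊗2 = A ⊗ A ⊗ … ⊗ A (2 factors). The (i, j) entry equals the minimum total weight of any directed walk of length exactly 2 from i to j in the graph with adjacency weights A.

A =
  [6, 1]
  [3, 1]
A^⊗2 =
  [4, 2]
  [4, 2]

Each entry (A^⊗2)_ij equals the minimum over all length-2 walks i = v_0 → v_1 → … → v_2 = j of Σ_t A[v_t][v_{t+1}]. For example, for (i, j) = (0, 1) we minimise over 2 possible intermediate vertex sequences; the minimum is 2, attained along the walk 0 → 1 → 1.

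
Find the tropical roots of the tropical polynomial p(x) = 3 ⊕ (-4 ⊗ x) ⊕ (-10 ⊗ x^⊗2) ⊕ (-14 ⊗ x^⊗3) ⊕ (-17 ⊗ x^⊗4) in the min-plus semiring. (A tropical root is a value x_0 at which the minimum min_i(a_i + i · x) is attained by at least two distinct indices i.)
Roots: {3, 4, 6, 7}

Each tropical root is a break point of the lower envelope of the lines y = a_i + i · x (there are 5 lines, with slopes 0, 1, ..., 4). Only the lines that attain the minimum somewhere contribute to roots; other lines are dominated. Here the surviving (envelope) indices are i = 4, i = 3, i = 2, i = 1, i = 0.
Intersections between consecutive envelope lines give the roots: for adjacent envelope indices i < j the intersection is x = (a_i − a_j) / (j − i). Reading off the sorted break points: {3, 4, 6, 7}.
Verification: at each break x_0, at least two indices attain the minimum of min_i(a_i + i · x_0).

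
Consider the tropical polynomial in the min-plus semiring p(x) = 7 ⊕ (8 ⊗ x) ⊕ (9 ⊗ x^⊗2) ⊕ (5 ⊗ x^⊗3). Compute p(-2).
p(-2) = -1

A tropical monomial a ⊗ x^⊗i evaluates to a + i · x. Evaluating each term at x = -2:
  Term 0 contributes 7 + 0 · -2 = 7
  Term 1 contributes 8 + 1 · -2 = 6
  Term 2 contributes 9 + 2 · -2 = 5
  Term 3 contributes 5 + 3 · -2 = -1
p(-2) = ⊕ of these = min[7, 6, 5, -1] = -1.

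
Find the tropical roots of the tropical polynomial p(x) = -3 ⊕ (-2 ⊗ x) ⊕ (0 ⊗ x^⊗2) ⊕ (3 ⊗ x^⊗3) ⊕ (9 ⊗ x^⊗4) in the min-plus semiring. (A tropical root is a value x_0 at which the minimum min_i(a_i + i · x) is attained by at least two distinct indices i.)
Roots: {-6, -3, -2, -1}

Each tropical root is a break point of the lower envelope of the lines y = a_i + i · x (there are 5 lines, with slopes 0, 1, ..., 4). Only the lines that attain the minimum somewhere contribute to roots; other lines are dominated. Here the surviving (envelope) indices are i = 4, i = 3, i = 2, i = 1, i = 0.
Intersections between consecutive envelope lines give the roots: for adjacent envelope indices i < j the intersection is x = (a_i − a_j) / (j − i). Reading off the sorted break points: {-6, -3, -2, -1}.
Verification: at each break x_0, at least two indices attain the minimum of min_i(a_i + i · x_0).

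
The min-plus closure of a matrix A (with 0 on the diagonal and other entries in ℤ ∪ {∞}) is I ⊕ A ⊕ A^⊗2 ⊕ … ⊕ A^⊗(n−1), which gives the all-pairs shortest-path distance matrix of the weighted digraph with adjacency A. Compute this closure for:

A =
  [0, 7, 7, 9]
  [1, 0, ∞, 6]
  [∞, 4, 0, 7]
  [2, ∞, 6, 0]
Closure =
  [0, 7, 7, 9]
  [1, 0, 8, 6]
  [5, 4, 0, 7]
  [2, 9, 6, 0]

This is the Floyd-Warshall all-pairs shortest-path computation. For each intermediate vertex k = 0, 1, …, 3, update dist[i][j] ← min(dist[i][j], dist[i][k] + dist[k][j]). The final matrix gives, for each (i, j), the minimum total weight of any directed path from i to j (possibly empty when i = j).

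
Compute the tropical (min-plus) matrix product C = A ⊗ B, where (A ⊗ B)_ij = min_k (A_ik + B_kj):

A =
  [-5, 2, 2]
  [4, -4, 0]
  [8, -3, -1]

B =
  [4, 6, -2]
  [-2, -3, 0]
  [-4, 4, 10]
A ⊗ B =
  [-2, -1, -7]
  [-6, -7, -4]
  [-5, -6, -3]

Apply the min-plus product entry-by-entry:
  C[0][0] = min over k of (A[0][0] + B[0][0] = -5 + 4 = -1, A[0][1] + B[1][0] = 2 + -2 = 0, A[0][2] + B[2][0] = 2 + -4 = -2) = -2 (attained at k = 2)
  C[0][1] = min over k of (A[0][0] + B[0][1] = -5 + 6 = 1, A[0][1] + B[1][1] = 2 + -3 = -1, A[0][2] + B[2][1] = 2 + 4 = 6) = -1 (attained at k = 1)
  C[0][2] = min over k of (A[0][0] + B[0][2] = -5 + -2 = -7, A[0][1] + B[1][2] = 2 + 0 = 2, A[0][2] + B[2][2] = 2 + 10 = 12) = -7 (attained at k = 0)
  C[1][0] = min over k of (A[1][0] + B[0][0] = 4 + 4 = 8, A[1][1] + B[1][0] = -4 + -2 = -6, A[1][2] + B[2][0] = 0 + -4 = -4) = -6 (attained at k = 1)
  C[1][1] = min over k of (A[1][0] + B[0][1] = 4 + 6 = 10, A[1][1] + B[1][1] = -4 + -3 = -7, A[1][2] + B[2][1] = 0 + 4 = 4) = -7 (attained at k = 1)
  C[1][2] = min over k of (A[1][0] + B[0][2] = 4 + -2 = 2, A[1][1] + B[1][2] = -4 + 0 = -4, A[1][2] + B[2][2] = 0 + 10 = 10) = -4 (attained at k = 1)
  C[2][0] = min over k of (A[2][0] + B[0][0] = 8 + 4 = 12, A[2][1] + B[1][0] = -3 + -2 = -5, A[2][2] + B[2][0] = -1 + -4 = -5) = -5 (attained at k = 1)
  C[2][1] = min over k of (A[2][0] + B[0][1] = 8 + 6 = 14, A[2][1] + B[1][1] = -3 + -3 = -6, A[2][2] + B[2][1] = -1 + 4 = 3) = -6 (attained at k = 1)
  C[2][2] = min over k of (A[2][0] + B[0][2] = 8 + -2 = 6, A[2][1] + B[1][2] = -3 + 0 = -3, A[2][2] + B[2][2] = -1 + 10 = 9) = -3 (attained at k = 1)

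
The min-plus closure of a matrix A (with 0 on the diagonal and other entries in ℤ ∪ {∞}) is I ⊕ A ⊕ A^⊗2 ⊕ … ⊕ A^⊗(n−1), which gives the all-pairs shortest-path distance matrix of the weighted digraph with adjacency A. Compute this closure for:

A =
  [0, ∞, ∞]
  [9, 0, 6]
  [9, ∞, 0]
Closure =
  [0, ∞, ∞]
  [9, 0, 6]
  [9, ∞, 0]

This is the Floyd-Warshall all-pairs shortest-path computation. For each intermediate vertex k = 0, 1, …, 2, update dist[i][j] ← min(dist[i][j], dist[i][k] + dist[k][j]). The final matrix gives, for each (i, j), the minimum total weight of any directed path from i to j (possibly empty when i = j).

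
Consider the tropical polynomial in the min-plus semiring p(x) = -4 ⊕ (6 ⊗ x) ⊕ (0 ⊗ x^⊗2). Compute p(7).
p(7) = -4

A tropical monomial a ⊗ x^⊗i evaluates to a + i · x. Evaluating each term at x = 7:
  Term 0 contributes -4 + 0 · 7 = -4
  Term 1 contributes 6 + 1 · 7 = 13
  Term 2 contributes 0 + 2 · 7 = 14
p(7) = ⊕ of these = min[-4, 13, 14] = -4.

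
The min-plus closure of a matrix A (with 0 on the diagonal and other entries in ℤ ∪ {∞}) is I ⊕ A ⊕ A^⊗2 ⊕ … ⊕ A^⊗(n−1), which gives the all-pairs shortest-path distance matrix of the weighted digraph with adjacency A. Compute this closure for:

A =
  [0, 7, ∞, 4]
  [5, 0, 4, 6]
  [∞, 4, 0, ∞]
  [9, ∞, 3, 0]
Closure =
  [0, 7, 7, 4]
  [5, 0, 4, 6]
  [9, 4, 0, 10]
  [9, 7, 3, 0]

This is the Floyd-Warshall all-pairs shortest-path computation. For each intermediate vertex k = 0, 1, …, 3, update dist[i][j] ← min(dist[i][j], dist[i][k] + dist[k][j]). The final matrix gives, for each (i, j), the minimum total weight of any directed path from i to j (possibly empty when i = j).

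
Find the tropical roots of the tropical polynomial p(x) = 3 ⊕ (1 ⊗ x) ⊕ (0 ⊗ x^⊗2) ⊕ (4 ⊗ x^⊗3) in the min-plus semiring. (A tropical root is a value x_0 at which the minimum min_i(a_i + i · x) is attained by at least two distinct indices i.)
Roots: {-4, 1, 2}

Each tropical root is a break point of the lower envelope of the lines y = a_i + i · x (there are 4 lines, with slopes 0, 1, ..., 3). Only the lines that attain the minimum somewhere contribute to roots; other lines are dominated. Here the surviving (envelope) indices are i = 3, i = 2, i = 1, i = 0.
Intersections between consecutive envelope lines give the roots: for adjacent envelope indices i < j the intersection is x = (a_i − a_j) / (j − i). Reading off the sorted break points: {-4, 1, 2}.
Verification: at each break x_0, at least two indices attain the minimum of min_i(a_i + i · x_0).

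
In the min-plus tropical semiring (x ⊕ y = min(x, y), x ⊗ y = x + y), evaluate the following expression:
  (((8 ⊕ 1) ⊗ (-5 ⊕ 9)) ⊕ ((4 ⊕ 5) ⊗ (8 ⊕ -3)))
(((8 ⊕ 1) ⊗ (-5 ⊕ 9)) ⊕ ((4 ⊕ 5) ⊗ (8 ⊕ -3))) = -4

Expand innermost to outermost. Recall ⊕ takes the minimum of its arguments and ⊗ takes their sum. Working out the expression (((8 ⊕ 1) ⊗ (-5 ⊕ 9)) ⊕ ((4 ⊕ 5) ⊗ (8 ⊕ -3))) gives -4.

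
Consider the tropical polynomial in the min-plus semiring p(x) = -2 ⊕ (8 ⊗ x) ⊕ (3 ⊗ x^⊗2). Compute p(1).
p(1) = -2

A tropical monomial a ⊗ x^⊗i evaluates to a + i · x. Evaluating each term at x = 1:
  Term 0 contributes -2 + 0 · 1 = -2
  Term 1 contributes 8 + 1 · 1 = 9
  Term 2 contributes 3 + 2 · 1 = 5
p(1) = ⊕ of these = min[-2, 9, 5] = -2.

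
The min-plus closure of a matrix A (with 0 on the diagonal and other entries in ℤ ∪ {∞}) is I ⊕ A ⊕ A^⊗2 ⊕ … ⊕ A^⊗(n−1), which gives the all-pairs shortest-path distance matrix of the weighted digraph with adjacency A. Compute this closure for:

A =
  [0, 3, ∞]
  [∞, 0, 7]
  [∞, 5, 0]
Closure =
  [0, 3, 10]
  [∞, 0, 7]
  [∞, 5, 0]

This is the Floyd-Warshall all-pairs shortest-path computation. For each intermediate vertex k = 0, 1, …, 2, update dist[i][j] ← min(dist[i][j], dist[i][k] + dist[k][j]). The final matrix gives, for each (i, j), the minimum total weight of any directed path from i to j (possibly empty when i = j).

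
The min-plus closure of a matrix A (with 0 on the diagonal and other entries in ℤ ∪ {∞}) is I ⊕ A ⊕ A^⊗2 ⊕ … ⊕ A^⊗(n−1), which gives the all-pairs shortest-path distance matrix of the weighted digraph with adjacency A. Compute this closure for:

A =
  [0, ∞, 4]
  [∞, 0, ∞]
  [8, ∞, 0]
Closure =
  [0, ∞, 4]
  [∞, 0, ∞]
  [8, ∞, 0]

This is the Floyd-Warshall all-pairs shortest-path computation. For each intermediate vertex k = 0, 1, …, 2, update dist[i][j] ← min(dist[i][j], dist[i][k] + dist[k][j]). The final matrix gives, for each (i, j), the minimum total weight of any directed path from i to j (possibly empty when i = j).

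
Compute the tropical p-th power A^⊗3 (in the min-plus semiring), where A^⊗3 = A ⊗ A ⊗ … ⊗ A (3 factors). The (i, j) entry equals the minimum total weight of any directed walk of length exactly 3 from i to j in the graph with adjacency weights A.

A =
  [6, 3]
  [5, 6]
A^⊗3 =
  [14, 11]
  [13, 14]

Each entry (A^⊗3)_ij equals the minimum over all length-3 walks i = v_0 → v_1 → … → v_3 = j of Σ_t A[v_t][v_{t+1}]. For example, for (i, j) = (0, 1) we minimise over 4 possible intermediate vertex sequences; the minimum is 11, attained along the walk 0 → 1 → 0 → 1.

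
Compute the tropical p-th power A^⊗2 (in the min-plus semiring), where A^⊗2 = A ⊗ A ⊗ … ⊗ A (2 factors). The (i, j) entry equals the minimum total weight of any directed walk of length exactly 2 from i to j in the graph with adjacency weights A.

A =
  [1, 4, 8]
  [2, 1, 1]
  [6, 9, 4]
A^⊗2 =
  [2, 5, 5]
  [3, 2, 2]
  [7, 10, 8]

Each entry (A^⊗2)_ij equals the minimum over all length-2 walks i = v_0 → v_1 → … → v_2 = j of Σ_t A[v_t][v_{t+1}]. For example, for (i, j) = (0, 2) we minimise over 3 possible intermediate vertex sequences; the minimum is 5, attained along the walk 0 → 1 → 2.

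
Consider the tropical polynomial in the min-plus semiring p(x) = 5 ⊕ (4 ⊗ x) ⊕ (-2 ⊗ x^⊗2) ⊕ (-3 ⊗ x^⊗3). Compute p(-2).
p(-2) = -9

A tropical monomial a ⊗ x^⊗i evaluates to a + i · x. Evaluating each term at x = -2:
  Term 0 contributes 5 + 0 · -2 = 5
  Term 1 contributes 4 + 1 · -2 = 2
  Term 2 contributes -2 + 2 · -2 = -6
  Term 3 contributes -3 + 3 · -2 = -9
p(-2) = ⊕ of these = min[5, 2, -6, -9] = -9.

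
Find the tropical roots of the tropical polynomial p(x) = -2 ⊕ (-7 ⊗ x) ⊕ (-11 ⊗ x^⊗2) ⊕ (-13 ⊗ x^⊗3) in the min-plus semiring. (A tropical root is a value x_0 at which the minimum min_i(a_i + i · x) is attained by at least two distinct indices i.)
Roots: {2, 4, 5}

Each tropical root is a break point of the lower envelope of the lines y = a_i + i · x (there are 4 lines, with slopes 0, 1, ..., 3). Only the lines that attain the minimum somewhere contribute to roots; other lines are dominated. Here the surviving (envelope) indices are i = 3, i = 2, i = 1, i = 0.
Intersections between consecutive envelope lines give the roots: for adjacent envelope indices i < j the intersection is x = (a_i − a_j) / (j − i). Reading off the sorted break points: {2, 4, 5}.
Verification: at each break x_0, at least two indices attain the minimum of min_i(a_i + i · x_0).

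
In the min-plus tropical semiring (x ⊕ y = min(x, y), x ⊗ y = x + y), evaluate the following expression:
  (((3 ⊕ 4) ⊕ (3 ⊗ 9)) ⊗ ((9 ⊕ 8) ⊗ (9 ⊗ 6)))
(((3 ⊕ 4) ⊕ (3 ⊗ 9)) ⊗ ((9 ⊕ 8) ⊗ (9 ⊗ 6))) = 26

Expand innermost to outermost. Recall ⊕ takes the minimum of its arguments and ⊗ takes their sum. Working out the expression (((3 ⊕ 4) ⊕ (3 ⊗ 9)) ⊗ ((9 ⊕ 8) ⊗ (9 ⊗ 6))) gives 26.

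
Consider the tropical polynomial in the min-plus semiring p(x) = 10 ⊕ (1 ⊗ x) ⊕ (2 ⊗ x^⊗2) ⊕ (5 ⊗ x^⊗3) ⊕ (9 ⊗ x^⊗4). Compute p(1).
p(1) = 2

A tropical monomial a ⊗ x^⊗i evaluates to a + i · x. Evaluating each term at x = 1:
  Term 0 contributes 10 + 0 · 1 = 10
  Term 1 contributes 1 + 1 · 1 = 2
  Term 2 contributes 2 + 2 · 1 = 4
  Term 3 contributes 5 + 3 · 1 = 8
  Term 4 contributes 9 + 4 · 1 = 13
p(1) = ⊕ of these = min[10, 2, 4, 8, 13] = 2.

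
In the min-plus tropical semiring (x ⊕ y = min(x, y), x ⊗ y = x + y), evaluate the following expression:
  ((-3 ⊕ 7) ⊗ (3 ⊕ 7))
((-3 ⊕ 7) ⊗ (3 ⊕ 7)) = 0

Expand innermost to outermost. Recall ⊕ takes the minimum of its arguments and ⊗ takes their sum. Working out the expression ((-3 ⊕ 7) ⊗ (3 ⊕ 7)) gives 0.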